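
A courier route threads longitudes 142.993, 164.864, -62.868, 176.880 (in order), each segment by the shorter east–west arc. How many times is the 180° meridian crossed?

Leg 1: +142.993° → +164.864°, shortest Δλ = 21.871° (east) — does not cross 180°.
Leg 2: +164.864° → -62.868°, shortest Δλ = 132.268° (east) — crosses 180°.
Leg 3: -62.868° → +176.880°, shortest Δλ = -120.252° (west) — crosses 180°.
Total crossings: 2.

2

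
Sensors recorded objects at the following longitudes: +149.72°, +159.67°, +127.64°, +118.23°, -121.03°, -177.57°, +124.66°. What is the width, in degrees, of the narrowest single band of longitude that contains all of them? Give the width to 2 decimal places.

120.74°

Sort the longitudes: -177.57°, -121.03°, +118.23°, +124.66°, +127.64°, +149.72°, +159.67°.
Eastward gaps between consecutive values (wrapping around): 56.54°, 239.26°, 6.43°, 2.98°, 22.08°, 9.95°, 22.76°.
Largest gap = 239.26° ⇒ minimal covering band is its complement: 360° − 239.26° = 120.74°.
Band runs from +118.23° eastward to -121.03°, crossing the antimeridian.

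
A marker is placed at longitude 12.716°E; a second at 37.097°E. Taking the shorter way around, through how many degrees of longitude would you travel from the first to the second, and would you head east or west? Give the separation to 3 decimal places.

Raw difference: 37.097 − 12.716 = 24.381°.
Normalise into (−180°, 180°]: 24.381° stays 24.381°.
Positive ⇒ the second point lies to the east; separation 24.381°.

24.381° east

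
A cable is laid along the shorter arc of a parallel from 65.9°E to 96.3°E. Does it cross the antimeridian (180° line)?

Signed shortest Δλ = ((96.3 − 65.9 + 180) mod 360) − 180 = 30.4°.
Going east by 30.4° from +65.9° reaches +96.3° without touching 180°.

No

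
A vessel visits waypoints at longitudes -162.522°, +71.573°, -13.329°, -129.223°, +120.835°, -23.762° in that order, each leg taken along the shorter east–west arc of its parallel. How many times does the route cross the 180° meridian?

2

Leg 1: -162.522° → +71.573°, shortest Δλ = -125.905° (west) — crosses 180°.
Leg 2: +71.573° → -13.329°, shortest Δλ = -84.902° (west) — does not cross 180°.
Leg 3: -13.329° → -129.223°, shortest Δλ = -115.894° (west) — does not cross 180°.
Leg 4: -129.223° → +120.835°, shortest Δλ = -109.942° (west) — crosses 180°.
Leg 5: +120.835° → -23.762°, shortest Δλ = -144.597° (west) — does not cross 180°.
Total crossings: 2.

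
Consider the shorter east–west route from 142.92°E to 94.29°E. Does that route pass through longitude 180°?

No

Signed shortest Δλ = ((94.29 − 142.92 + 180) mod 360) − 180 = -48.63°.
Going west by 48.63° from +142.92° reaches +94.29° without touching 180°.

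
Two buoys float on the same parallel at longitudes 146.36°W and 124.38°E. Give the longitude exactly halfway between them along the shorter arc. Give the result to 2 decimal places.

Signed shortest Δλ from -146.36° to +124.38° is -89.26°.
Midpoint longitude = -146.36° + (-89.26°)/2 = -146.36° − 44.63° = -190.99°.
Normalise into (−180°, 180°]: +169.01°.
(The naïve average (-146.36 + +124.38)/2 = -10.99° is on the wrong side of the globe.)

169.01°E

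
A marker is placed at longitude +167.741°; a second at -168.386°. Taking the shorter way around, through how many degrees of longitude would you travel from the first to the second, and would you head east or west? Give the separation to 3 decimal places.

23.873° east

Raw difference: -168.386 − 167.741 = -336.127°.
Normalise into (−180°, 180°]: -336.127° + 360° = 23.873°.
Positive ⇒ the second point lies to the east; separation 23.873°.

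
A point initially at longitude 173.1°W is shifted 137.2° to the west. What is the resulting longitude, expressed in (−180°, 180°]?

49.7°E

Start at -173.1°; shift −137.2° → -310.3°.
-310.3° lies outside (−180°, 180°]; add 360° → +49.7°.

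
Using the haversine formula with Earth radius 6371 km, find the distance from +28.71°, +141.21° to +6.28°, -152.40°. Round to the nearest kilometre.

7374 km

Δλ = -152.40 − 141.21 = -293.61°; wrapped into (−180°, 180°]: 66.39°.
Δφ = 6.28 − 28.71 = -22.43°.
a = sin²(Δφ/2) + cos φ₁ · cos φ₂ · sin²(Δλ/2) = 0.299145.
c = 2·atan2(√a, √(1−a)) = 1.15741 rad → d = 6371·c ≈ 7373.87 km.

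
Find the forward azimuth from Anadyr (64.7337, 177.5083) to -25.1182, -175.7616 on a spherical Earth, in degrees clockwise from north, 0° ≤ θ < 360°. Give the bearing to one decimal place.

173.9°

Δλ = -175.7616 − 177.5083 = -353.2699°; wrapped into (−180°, 180°]: 6.7301°.
θ = atan2( sin Δλ · cos φ₂ , cos φ₁ · sin φ₂ − sin φ₁ · cos φ₂ · cos Δλ )
  = atan2(0.10611, -0.99435) = 173.909° → normalised to [0°, 360°): 173.909°.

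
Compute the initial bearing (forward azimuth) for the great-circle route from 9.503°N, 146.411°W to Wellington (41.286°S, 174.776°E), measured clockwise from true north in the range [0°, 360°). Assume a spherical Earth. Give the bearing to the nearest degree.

Δλ = 174.776 − -146.411 = 321.187°; wrapped into (−180°, 180°]: -38.813°.
θ = atan2( sin Δλ · cos φ₂ , cos φ₁ · sin φ₂ − sin φ₁ · cos φ₂ · cos Δλ )
  = atan2(-0.47098, -0.74743) = -147.784° → normalised to [0°, 360°): 212.216°.

212°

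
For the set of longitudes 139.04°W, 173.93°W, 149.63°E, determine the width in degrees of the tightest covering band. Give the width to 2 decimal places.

71.33°

Sort the longitudes: -173.93°, -139.04°, +149.63°.
Eastward gaps between consecutive values (wrapping around): 34.89°, 288.67°, 36.44°.
Largest gap = 288.67° ⇒ minimal covering band is its complement: 360° − 288.67° = 71.33°.
Band runs from +149.63° eastward to -139.04°, crossing the antimeridian.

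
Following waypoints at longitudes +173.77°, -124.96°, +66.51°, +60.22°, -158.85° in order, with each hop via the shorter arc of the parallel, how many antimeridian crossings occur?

3

Leg 1: +173.77° → -124.96°, shortest Δλ = 61.27° (east) — crosses 180°.
Leg 2: -124.96° → +66.51°, shortest Δλ = -168.53° (west) — crosses 180°.
Leg 3: +66.51° → +60.22°, shortest Δλ = -6.29° (west) — does not cross 180°.
Leg 4: +60.22° → -158.85°, shortest Δλ = 140.93° (east) — crosses 180°.
Total crossings: 3.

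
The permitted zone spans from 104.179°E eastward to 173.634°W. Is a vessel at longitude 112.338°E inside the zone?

Band width going east from +104.179° to -173.634°: ((-173.634 − 104.179) mod 360) = 82.187°.
Offset of +112.338° east of the west edge: ((112.338 − 104.179) mod 360) = 8.159°.
8.159° ≤ 82.187° ⇒ inside.

Yes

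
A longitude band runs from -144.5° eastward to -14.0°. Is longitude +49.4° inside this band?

Band width going east from -144.5° to -14.0°: ((-14.0 − -144.5) mod 360) = 130.5°.
Offset of +49.4° east of the west edge: ((49.4 − -144.5) mod 360) = 193.9°.
193.9° > 130.5° ⇒ outside.

No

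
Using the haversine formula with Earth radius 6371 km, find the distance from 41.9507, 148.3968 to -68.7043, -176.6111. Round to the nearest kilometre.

12640 km

Δλ = -176.6111 − 148.3968 = -325.0079°; wrapped into (−180°, 180°]: 34.9921°.
Δφ = -68.7043 − 41.9507 = -110.6550°.
a = sin²(Δφ/2) + cos φ₁ · cos φ₂ · sin²(Δλ/2) = 0.700783.
c = 2·atan2(√a, √(1−a)) = 1.98402 rad → d = 6371·c ≈ 12640.21 km.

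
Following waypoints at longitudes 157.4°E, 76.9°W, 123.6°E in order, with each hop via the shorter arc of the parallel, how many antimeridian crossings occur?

Leg 1: +157.4° → -76.9°, shortest Δλ = 125.7° (east) — crosses 180°.
Leg 2: -76.9° → +123.6°, shortest Δλ = -159.5° (west) — crosses 180°.
Total crossings: 2.

2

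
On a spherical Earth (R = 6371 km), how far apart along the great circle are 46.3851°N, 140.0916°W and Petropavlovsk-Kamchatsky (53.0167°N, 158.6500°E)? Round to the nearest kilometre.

Δλ = 158.6500 − -140.0916 = 298.7416°; wrapped into (−180°, 180°]: -61.2584°.
Δφ = 53.0167 − 46.3851 = 6.6316°.
a = sin²(Δφ/2) + cos φ₁ · cos φ₂ · sin²(Δλ/2) = 0.111061.
c = 2·atan2(√a, √(1−a)) = 0.67951 rad → d = 6371·c ≈ 4329.18 km.

4329 km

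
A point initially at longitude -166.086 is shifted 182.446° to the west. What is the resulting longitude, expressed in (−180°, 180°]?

Start at -166.086°; shift −182.446° → -348.532°.
-348.532° lies outside (−180°, 180°]; add 360° → +11.468°.

+11.468°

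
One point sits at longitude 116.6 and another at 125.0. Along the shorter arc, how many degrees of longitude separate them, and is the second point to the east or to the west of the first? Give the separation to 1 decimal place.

8.4° east

Raw difference: 125.0 − 116.6 = 8.4°.
Normalise into (−180°, 180°]: 8.4° stays 8.4°.
Positive ⇒ the second point lies to the east; separation 8.4°.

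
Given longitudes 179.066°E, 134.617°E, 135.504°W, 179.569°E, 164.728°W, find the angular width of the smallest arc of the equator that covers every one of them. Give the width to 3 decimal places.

89.879°

Sort the longitudes: -164.728°, -135.504°, +134.617°, +179.066°, +179.569°.
Eastward gaps between consecutive values (wrapping around): 29.224°, 270.121°, 44.449°, 0.503°, 15.703°.
Largest gap = 270.121° ⇒ minimal covering band is its complement: 360° − 270.121° = 89.879°.
Band runs from +134.617° eastward to -135.504°, crossing the antimeridian.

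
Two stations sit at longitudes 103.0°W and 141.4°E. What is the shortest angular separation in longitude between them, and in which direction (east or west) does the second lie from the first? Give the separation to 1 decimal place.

Raw difference: 141.4 − -103.0 = 244.4°.
Normalise into (−180°, 180°]: 244.4° − 360° = -115.6°.
Negative ⇒ the second point lies to the west; separation 115.6°.

115.6° west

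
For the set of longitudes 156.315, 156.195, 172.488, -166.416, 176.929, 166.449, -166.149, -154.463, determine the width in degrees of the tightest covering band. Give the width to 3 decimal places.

49.342°

Sort the longitudes: -166.416°, -166.149°, -154.463°, +156.195°, +156.315°, +166.449°, +172.488°, +176.929°.
Eastward gaps between consecutive values (wrapping around): 0.267°, 11.686°, 310.658°, 0.120°, 10.134°, 6.039°, 4.441°, 16.655°.
Largest gap = 310.658° ⇒ minimal covering band is its complement: 360° − 310.658° = 49.342°.
Band runs from +156.195° eastward to -154.463°, crossing the antimeridian.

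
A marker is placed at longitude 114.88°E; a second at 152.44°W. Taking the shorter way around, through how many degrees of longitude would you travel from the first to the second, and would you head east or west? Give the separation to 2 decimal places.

92.68° east

Raw difference: -152.44 − 114.88 = -267.32°.
Normalise into (−180°, 180°]: -267.32° + 360° = 92.68°.
Positive ⇒ the second point lies to the east; separation 92.68°.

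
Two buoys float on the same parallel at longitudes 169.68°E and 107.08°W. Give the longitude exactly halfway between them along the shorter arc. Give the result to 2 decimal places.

148.70°W

Signed shortest Δλ from +169.68° to -107.08° is +83.24°.
Midpoint longitude = +169.68° + (+83.24°)/2 = +169.68° + 41.62° = +211.30°.
Normalise into (−180°, 180°]: -148.70°.
(The naïve average (+169.68 + -107.08)/2 = 31.3° is on the wrong side of the globe.)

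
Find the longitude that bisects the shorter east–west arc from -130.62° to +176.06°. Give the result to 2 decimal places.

-157.28°

Signed shortest Δλ from -130.62° to +176.06° is -53.32°.
Midpoint longitude = -130.62° + (-53.32°)/2 = -130.62° − 26.66° = -157.28°.
(The naïve average (-130.62 + +176.06)/2 = 22.72° is on the wrong side of the globe.)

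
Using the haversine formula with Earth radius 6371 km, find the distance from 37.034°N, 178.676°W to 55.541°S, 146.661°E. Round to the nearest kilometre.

Δλ = 146.661 − -178.676 = 325.337°; wrapped into (−180°, 180°]: -34.663°.
Δφ = -55.541 − 37.034 = -92.575°.
a = sin²(Δφ/2) + cos φ₁ · cos φ₂ · sin²(Δλ/2) = 0.562547.
c = 2·atan2(√a, √(1−a)) = 1.69622 rad → d = 6371·c ≈ 10806.62 km.

10807 km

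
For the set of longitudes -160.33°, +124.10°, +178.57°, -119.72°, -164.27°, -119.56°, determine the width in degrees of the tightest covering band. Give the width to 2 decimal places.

116.34°

Sort the longitudes: -164.27°, -160.33°, -119.72°, -119.56°, +124.10°, +178.57°.
Eastward gaps between consecutive values (wrapping around): 3.94°, 40.61°, 0.16°, 243.66°, 54.47°, 17.16°.
Largest gap = 243.66° ⇒ minimal covering band is its complement: 360° − 243.66° = 116.34°.
Band runs from +124.10° eastward to -119.56°, crossing the antimeridian.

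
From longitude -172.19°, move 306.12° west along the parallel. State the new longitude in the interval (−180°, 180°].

-118.31°

Start at -172.19°; shift −306.12° → -478.31°.
-478.31° lies outside (−180°, 180°]; add 360° → -118.31°.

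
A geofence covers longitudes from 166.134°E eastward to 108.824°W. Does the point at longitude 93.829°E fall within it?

No

Band width going east from +166.134° to -108.824°: ((-108.824 − 166.134) mod 360) = 85.042°.
Offset of +93.829° east of the west edge: ((93.829 − 166.134) mod 360) = 287.695°.
287.695° > 85.042° ⇒ outside.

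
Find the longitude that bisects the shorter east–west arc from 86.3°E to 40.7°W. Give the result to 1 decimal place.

Signed shortest Δλ from +86.3° to -40.7° is -127.0°.
Midpoint longitude = +86.3° + (-127.0°)/2 = +86.3° − 63.5° = +22.8°.

22.8°E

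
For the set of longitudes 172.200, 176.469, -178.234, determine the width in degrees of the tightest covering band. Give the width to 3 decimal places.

Sort the longitudes: -178.234°, +172.200°, +176.469°.
Eastward gaps between consecutive values (wrapping around): 350.434°, 4.269°, 5.297°.
Largest gap = 350.434° ⇒ minimal covering band is its complement: 360° − 350.434° = 9.566°.
Band runs from +172.200° eastward to -178.234°, crossing the antimeridian.

9.566°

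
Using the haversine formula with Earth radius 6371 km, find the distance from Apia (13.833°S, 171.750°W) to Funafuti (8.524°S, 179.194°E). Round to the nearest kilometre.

Δλ = 179.194 − -171.750 = 350.944°; wrapped into (−180°, 180°]: -9.056°.
Δφ = -8.524 − -13.833 = 5.309°.
a = sin²(Δφ/2) + cos φ₁ · cos φ₂ · sin²(Δλ/2) = 0.008130.
c = 2·atan2(√a, √(1−a)) = 0.18058 rad → d = 6371·c ≈ 1150.45 km.

1150 km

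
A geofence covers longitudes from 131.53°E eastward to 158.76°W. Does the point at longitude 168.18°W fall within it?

Yes

Band width going east from +131.53° to -158.76°: ((-158.76 − 131.53) mod 360) = 69.71°.
Offset of -168.18° east of the west edge: ((-168.18 − 131.53) mod 360) = 60.29°.
60.29° ≤ 69.71° ⇒ inside.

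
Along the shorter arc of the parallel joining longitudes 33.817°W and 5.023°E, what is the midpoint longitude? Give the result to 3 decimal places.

Signed shortest Δλ from -33.817° to +5.023° is +38.840°.
Midpoint longitude = -33.817° + (+38.840°)/2 = -33.817° + 19.420° = -14.397°.

14.397°W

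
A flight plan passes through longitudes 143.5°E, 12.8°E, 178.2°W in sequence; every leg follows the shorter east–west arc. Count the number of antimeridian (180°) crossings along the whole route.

1

Leg 1: +143.5° → +12.8°, shortest Δλ = -130.7° (west) — does not cross 180°.
Leg 2: +12.8° → -178.2°, shortest Δλ = 169.0° (east) — crosses 180°.
Total crossings: 1.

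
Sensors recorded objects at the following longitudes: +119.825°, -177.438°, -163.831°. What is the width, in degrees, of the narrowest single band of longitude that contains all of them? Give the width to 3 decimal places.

76.344°

Sort the longitudes: -177.438°, -163.831°, +119.825°.
Eastward gaps between consecutive values (wrapping around): 13.607°, 283.656°, 62.737°.
Largest gap = 283.656° ⇒ minimal covering band is its complement: 360° − 283.656° = 76.344°.
Band runs from +119.825° eastward to -163.831°, crossing the antimeridian.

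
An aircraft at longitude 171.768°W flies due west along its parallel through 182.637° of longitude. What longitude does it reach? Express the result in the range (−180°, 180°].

5.595°E

Start at -171.768°; shift −182.637° → -354.405°.
-354.405° lies outside (−180°, 180°]; add 360° → +5.595°.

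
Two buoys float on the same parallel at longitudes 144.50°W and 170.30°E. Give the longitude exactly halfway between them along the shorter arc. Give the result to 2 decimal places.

Signed shortest Δλ from -144.50° to +170.30° is -45.20°.
Midpoint longitude = -144.50° + (-45.20°)/2 = -144.50° − 22.60° = -167.10°.
(The naïve average (-144.50 + +170.30)/2 = 12.9° is on the wrong side of the globe.)

167.10°W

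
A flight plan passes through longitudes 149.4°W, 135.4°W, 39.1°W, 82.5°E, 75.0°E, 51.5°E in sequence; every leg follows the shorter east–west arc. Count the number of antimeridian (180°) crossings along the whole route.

0

Leg 1: -149.4° → -135.4°, shortest Δλ = 14.0° (east) — does not cross 180°.
Leg 2: -135.4° → -39.1°, shortest Δλ = 96.3° (east) — does not cross 180°.
Leg 3: -39.1° → +82.5°, shortest Δλ = 121.6° (east) — does not cross 180°.
Leg 4: +82.5° → +75.0°, shortest Δλ = -7.5° (west) — does not cross 180°.
Leg 5: +75.0° → +51.5°, shortest Δλ = -23.5° (west) — does not cross 180°.
Total crossings: 0.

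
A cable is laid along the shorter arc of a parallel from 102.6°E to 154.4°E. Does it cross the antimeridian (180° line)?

No

Signed shortest Δλ = ((154.4 − 102.6 + 180) mod 360) − 180 = 51.8°.
Going east by 51.8° from +102.6° reaches +154.4° without touching 180°.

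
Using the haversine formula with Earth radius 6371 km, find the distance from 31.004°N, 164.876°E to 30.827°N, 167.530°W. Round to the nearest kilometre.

2626 km

Δλ = -167.530 − 164.876 = -332.406°; wrapped into (−180°, 180°]: 27.594°.
Δφ = 30.827 − 31.004 = -0.177°.
a = sin²(Δφ/2) + cos φ₁ · cos φ₂ · sin²(Δλ/2) = 0.041864.
c = 2·atan2(√a, √(1−a)) = 0.41212 rad → d = 6371·c ≈ 2625.63 km.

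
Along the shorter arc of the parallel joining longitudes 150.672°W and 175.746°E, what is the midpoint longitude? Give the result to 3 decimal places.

167.463°W

Signed shortest Δλ from -150.672° to +175.746° is -33.582°.
Midpoint longitude = -150.672° + (-33.582°)/2 = -150.672° − 16.791° = -167.463°.
(The naïve average (-150.672 + +175.746)/2 = 12.537° is on the wrong side of the globe.)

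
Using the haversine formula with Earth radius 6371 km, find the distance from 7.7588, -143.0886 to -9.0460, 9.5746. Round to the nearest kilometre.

Δλ = 9.5746 − -143.0886 = 152.6632°.
Δφ = -9.0460 − 7.7588 = -16.8048°.
a = sin²(Δφ/2) + cos φ₁ · cos φ₂ · sin²(Δλ/2) = 0.945234.
c = 2·atan2(√a, √(1−a)) = 2.66917 rad → d = 6371·c ≈ 17005.29 km.

17005 km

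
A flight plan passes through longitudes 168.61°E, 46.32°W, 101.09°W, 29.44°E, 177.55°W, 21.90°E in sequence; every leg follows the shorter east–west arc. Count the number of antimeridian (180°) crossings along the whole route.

3

Leg 1: +168.61° → -46.32°, shortest Δλ = 145.07° (east) — crosses 180°.
Leg 2: -46.32° → -101.09°, shortest Δλ = -54.77° (west) — does not cross 180°.
Leg 3: -101.09° → +29.44°, shortest Δλ = 130.53° (east) — does not cross 180°.
Leg 4: +29.44° → -177.55°, shortest Δλ = 153.01° (east) — crosses 180°.
Leg 5: -177.55° → +21.90°, shortest Δλ = -160.55° (west) — crosses 180°.
Total crossings: 3.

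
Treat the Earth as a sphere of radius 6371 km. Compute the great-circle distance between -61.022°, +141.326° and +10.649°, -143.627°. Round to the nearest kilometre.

Δλ = -143.627 − 141.326 = -284.953°; wrapped into (−180°, 180°]: 75.047°.
Δφ = 10.649 − -61.022 = 71.671°.
a = sin²(Δφ/2) + cos φ₁ · cos φ₂ · sin²(Δλ/2) = 0.519401.
c = 2·atan2(√a, √(1−a)) = 1.60961 rad → d = 6371·c ≈ 10254.82 km.

10255 km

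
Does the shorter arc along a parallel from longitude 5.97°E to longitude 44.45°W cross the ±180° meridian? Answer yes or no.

No

Signed shortest Δλ = ((-44.45 − 5.97 + 180) mod 360) − 180 = -50.42°.
Going west by 50.42° from +5.97° reaches -44.45° without touching 180°.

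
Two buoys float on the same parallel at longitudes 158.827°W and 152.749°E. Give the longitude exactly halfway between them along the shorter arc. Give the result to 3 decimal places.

Signed shortest Δλ from -158.827° to +152.749° is -48.424°.
Midpoint longitude = -158.827° + (-48.424°)/2 = -158.827° − 24.212° = -183.039°.
Normalise into (−180°, 180°]: +176.961°.
(The naïve average (-158.827 + +152.749)/2 = -3.039° is on the wrong side of the globe.)

176.961°E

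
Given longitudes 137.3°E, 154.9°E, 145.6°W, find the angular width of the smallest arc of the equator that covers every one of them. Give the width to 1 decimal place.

Sort the longitudes: -145.6°, +137.3°, +154.9°.
Eastward gaps between consecutive values (wrapping around): 282.9°, 17.6°, 59.5°.
Largest gap = 282.9° ⇒ minimal covering band is its complement: 360° − 282.9° = 77.1°.
Band runs from +137.3° eastward to -145.6°, crossing the antimeridian.

77.1°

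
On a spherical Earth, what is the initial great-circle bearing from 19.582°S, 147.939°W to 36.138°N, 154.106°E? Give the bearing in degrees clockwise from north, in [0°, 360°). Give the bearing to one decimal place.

Δλ = 154.106 − -147.939 = 302.045°; wrapped into (−180°, 180°]: -57.955°.
θ = atan2( sin Δλ · cos φ₂ , cos φ₁ · sin φ₂ − sin φ₁ · cos φ₂ · cos Δλ )
  = atan2(-0.68455, 0.69924) = -44.392° → normalised to [0°, 360°): 315.608°.

315.6°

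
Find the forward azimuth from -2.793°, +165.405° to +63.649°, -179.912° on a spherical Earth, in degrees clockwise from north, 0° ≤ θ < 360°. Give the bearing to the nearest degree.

7°

Δλ = -179.912 − 165.405 = -345.317°; wrapped into (−180°, 180°]: 14.683°.
θ = atan2( sin Δλ · cos φ₂ , cos φ₁ · sin φ₂ − sin φ₁ · cos φ₂ · cos Δλ )
  = atan2(0.11251, 0.91595) = 7.003° → normalised to [0°, 360°): 7.003°.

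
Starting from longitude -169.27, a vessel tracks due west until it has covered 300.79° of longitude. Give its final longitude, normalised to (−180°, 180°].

Start at -169.27°; shift −300.79° → -470.06°.
-470.06° lies outside (−180°, 180°]; add 360° → -110.06°.

-110.06°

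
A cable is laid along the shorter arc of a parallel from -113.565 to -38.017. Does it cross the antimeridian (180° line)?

No

Signed shortest Δλ = ((-38.017 − -113.565 + 180) mod 360) − 180 = 75.548°.
Going east by 75.548° from -113.565° reaches -38.017° without touching 180°.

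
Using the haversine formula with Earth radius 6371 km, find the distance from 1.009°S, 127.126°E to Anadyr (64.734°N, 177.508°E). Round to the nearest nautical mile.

Δλ = 177.508 − 127.126 = 50.382°.
Δφ = 64.734 − -1.009 = 65.743°.
a = sin²(Δφ/2) + cos φ₁ · cos φ₂ · sin²(Δλ/2) = 0.371899.
c = 2·atan2(√a, √(1−a)) = 1.31170 rad → d = 6371·c ≈ 8356.87 km ≈ 4512.35 nmi.

4512 nmi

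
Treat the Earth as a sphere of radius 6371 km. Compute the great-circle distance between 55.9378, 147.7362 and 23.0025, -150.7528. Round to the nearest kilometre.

Δλ = -150.7528 − 147.7362 = -298.4890°; wrapped into (−180°, 180°]: 61.5110°.
Δφ = 23.0025 − 55.9378 = -32.9353°.
a = sin²(Δφ/2) + cos φ₁ · cos φ₂ · sin²(Δλ/2) = 0.215179.
c = 2·atan2(√a, √(1−a)) = 0.96473 rad → d = 6371·c ≈ 6146.26 km.

6146 km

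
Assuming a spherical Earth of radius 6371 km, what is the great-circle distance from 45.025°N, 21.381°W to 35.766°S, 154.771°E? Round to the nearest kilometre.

18936 km

Δλ = 154.771 − -21.381 = 176.152°.
Δφ = -35.766 − 45.025 = -80.791°.
a = sin²(Δφ/2) + cos φ₁ · cos φ₂ · sin²(Δλ/2) = 0.992839.
c = 2·atan2(√a, √(1−a)) = 2.97215 rad → d = 6371·c ≈ 18935.54 km.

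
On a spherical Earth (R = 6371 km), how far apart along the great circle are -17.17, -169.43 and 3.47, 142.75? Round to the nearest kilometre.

Δλ = 142.75 − -169.43 = 312.18°; wrapped into (−180°, 180°]: -47.82°.
Δφ = 3.47 − -17.17 = 20.64°.
a = sin²(Δφ/2) + cos φ₁ · cos φ₂ · sin²(Δλ/2) = 0.188753.
c = 2·atan2(√a, √(1−a)) = 0.89887 rad → d = 6371·c ≈ 5726.71 km.

5727 km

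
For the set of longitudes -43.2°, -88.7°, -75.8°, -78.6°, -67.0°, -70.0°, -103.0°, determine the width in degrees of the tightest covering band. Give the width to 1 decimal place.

Sort the longitudes: -103.0°, -88.7°, -78.6°, -75.8°, -70.0°, -67.0°, -43.2°.
Eastward gaps between consecutive values (wrapping around): 14.3°, 10.1°, 2.8°, 5.8°, 3.0°, 23.8°, 300.2°.
Largest gap = 300.2° ⇒ minimal covering band is its complement: 360° − 300.2° = 59.8°.
Band runs from -103.0° eastward to -43.2°.

59.8°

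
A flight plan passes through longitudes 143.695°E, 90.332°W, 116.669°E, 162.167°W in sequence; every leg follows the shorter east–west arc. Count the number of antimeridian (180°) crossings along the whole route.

Leg 1: +143.695° → -90.332°, shortest Δλ = 125.973° (east) — crosses 180°.
Leg 2: -90.332° → +116.669°, shortest Δλ = -152.999° (west) — crosses 180°.
Leg 3: +116.669° → -162.167°, shortest Δλ = 81.164° (east) — crosses 180°.
Total crossings: 3.

3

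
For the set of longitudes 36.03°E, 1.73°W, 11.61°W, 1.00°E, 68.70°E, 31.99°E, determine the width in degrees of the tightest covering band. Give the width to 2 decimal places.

Sort the longitudes: -11.61°, -1.73°, +1.00°, +31.99°, +36.03°, +68.70°.
Eastward gaps between consecutive values (wrapping around): 9.88°, 2.73°, 30.99°, 4.04°, 32.67°, 279.69°.
Largest gap = 279.69° ⇒ minimal covering band is its complement: 360° − 279.69° = 80.31°.
Band runs from -11.61° eastward to +68.70°.

80.31°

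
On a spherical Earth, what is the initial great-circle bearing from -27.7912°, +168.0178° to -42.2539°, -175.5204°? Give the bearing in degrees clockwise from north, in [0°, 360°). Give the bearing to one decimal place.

141.5°

Δλ = -175.5204 − 168.0178 = -343.5382°; wrapped into (−180°, 180°]: 16.4618°.
θ = atan2( sin Δλ · cos φ₂ , cos φ₁ · sin φ₂ − sin φ₁ · cos φ₂ · cos Δλ )
  = atan2(0.20975, -0.26390) = 141.522° → normalised to [0°, 360°): 141.522°.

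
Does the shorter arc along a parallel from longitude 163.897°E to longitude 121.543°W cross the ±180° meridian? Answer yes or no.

Yes

Naïve |-121.543 − 163.897| = 285.44° > 180°, so the shorter arc goes the other way round — across 180°.
Signed shortest Δλ = ((-121.543 − 163.897 + 180) mod 360) − 180 = 74.56°.
Going east by 74.56° from +163.897° passes through 180° before reaching -121.543°.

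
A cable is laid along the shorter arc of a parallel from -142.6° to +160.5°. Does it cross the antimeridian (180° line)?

Yes

Naïve |160.5 − -142.6| = 303.1° > 180°, so the shorter arc goes the other way round — across 180°.
Signed shortest Δλ = ((160.5 − -142.6 + 180) mod 360) − 180 = -56.9°.
Going west by 56.9° from -142.6° passes through 180° before reaching +160.5°.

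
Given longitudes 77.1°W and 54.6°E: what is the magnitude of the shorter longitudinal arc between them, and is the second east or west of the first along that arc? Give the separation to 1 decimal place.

131.7° east

Raw difference: 54.6 − -77.1 = 131.7°.
Normalise into (−180°, 180°]: 131.7° stays 131.7°.
Positive ⇒ the second point lies to the east; separation 131.7°.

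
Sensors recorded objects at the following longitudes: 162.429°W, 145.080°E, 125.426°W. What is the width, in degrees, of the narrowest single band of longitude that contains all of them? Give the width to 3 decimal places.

89.494°

Sort the longitudes: -162.429°, -125.426°, +145.080°.
Eastward gaps between consecutive values (wrapping around): 37.003°, 270.506°, 52.491°.
Largest gap = 270.506° ⇒ minimal covering band is its complement: 360° − 270.506° = 89.494°.
Band runs from +145.080° eastward to -125.426°, crossing the antimeridian.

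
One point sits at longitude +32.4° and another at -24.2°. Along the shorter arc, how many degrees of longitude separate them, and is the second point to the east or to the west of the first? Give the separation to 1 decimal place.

Raw difference: -24.2 − 32.4 = -56.6°.
Normalise into (−180°, 180°]: -56.6° stays -56.6°.
Negative ⇒ the second point lies to the west; separation 56.6°.

56.6° west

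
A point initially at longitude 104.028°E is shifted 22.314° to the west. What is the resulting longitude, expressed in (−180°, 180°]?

Start at +104.028°; shift −22.314° → +81.714°.
+81.714° already lies in (−180°, 180°].

81.714°E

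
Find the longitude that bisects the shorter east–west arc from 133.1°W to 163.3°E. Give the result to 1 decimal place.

Signed shortest Δλ from -133.1° to +163.3° is -63.6°.
Midpoint longitude = -133.1° + (-63.6°)/2 = -133.1° − 31.8° = -164.9°.
(The naïve average (-133.1 + +163.3)/2 = 15.1° is on the wrong side of the globe.)

164.9°W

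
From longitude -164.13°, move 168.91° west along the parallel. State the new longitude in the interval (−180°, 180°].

+26.96°

Start at -164.13°; shift −168.91° → -333.04°.
-333.04° lies outside (−180°, 180°]; add 360° → +26.96°.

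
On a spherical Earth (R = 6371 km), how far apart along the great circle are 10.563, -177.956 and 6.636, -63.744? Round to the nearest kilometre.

Δλ = -63.744 − -177.956 = 114.212°.
Δφ = 6.636 − 10.563 = -3.927°.
a = sin²(Δφ/2) + cos φ₁ · cos φ₂ · sin²(Δλ/2) = 0.689639.
c = 2·atan2(√a, √(1−a)) = 1.95981 rad → d = 6371·c ≈ 12485.97 km.

12486 km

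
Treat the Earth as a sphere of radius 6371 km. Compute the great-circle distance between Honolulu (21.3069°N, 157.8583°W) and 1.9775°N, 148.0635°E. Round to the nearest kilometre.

6230 km

Δλ = 148.0635 − -157.8583 = 305.9218°; wrapped into (−180°, 180°]: -54.0782°.
Δφ = 1.9775 − 21.3069 = -19.3294°.
a = sin²(Δφ/2) + cos φ₁ · cos φ₂ · sin²(Δλ/2) = 0.220604.
c = 2·atan2(√a, √(1−a)) = 0.97787 rad → d = 6371·c ≈ 6229.99 km.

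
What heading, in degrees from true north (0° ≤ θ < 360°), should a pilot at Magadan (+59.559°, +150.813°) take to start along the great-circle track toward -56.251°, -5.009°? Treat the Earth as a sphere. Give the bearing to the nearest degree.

274°

Δλ = -5.009 − 150.813 = -155.822°.
θ = atan2( sin Δλ · cos φ₂ , cos φ₁ · sin φ₂ − sin φ₁ · cos φ₂ · cos Δλ )
  = atan2(-0.22754, 0.01569) = -86.056° → normalised to [0°, 360°): 273.944°.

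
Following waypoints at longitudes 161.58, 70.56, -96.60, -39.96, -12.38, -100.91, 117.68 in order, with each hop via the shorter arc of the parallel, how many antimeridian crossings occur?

Leg 1: +161.58° → +70.56°, shortest Δλ = -91.02° (west) — does not cross 180°.
Leg 2: +70.56° → -96.60°, shortest Δλ = -167.16° (west) — does not cross 180°.
Leg 3: -96.60° → -39.96°, shortest Δλ = 56.64° (east) — does not cross 180°.
Leg 4: -39.96° → -12.38°, shortest Δλ = 27.58° (east) — does not cross 180°.
Leg 5: -12.38° → -100.91°, shortest Δλ = -88.53° (west) — does not cross 180°.
Leg 6: -100.91° → +117.68°, shortest Δλ = -141.41° (west) — crosses 180°.
Total crossings: 1.

1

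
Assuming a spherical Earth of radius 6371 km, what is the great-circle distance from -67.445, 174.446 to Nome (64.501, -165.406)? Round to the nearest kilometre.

Δλ = -165.406 − 174.446 = -339.852°; wrapped into (−180°, 180°]: 20.148°.
Δφ = 64.501 − -67.445 = 131.946°.
a = sin²(Δφ/2) + cos φ₁ · cos φ₂ · sin²(Δλ/2) = 0.839267.
c = 2·atan2(√a, √(1−a)) = 2.31656 rad → d = 6371·c ≈ 14758.82 km.

14759 km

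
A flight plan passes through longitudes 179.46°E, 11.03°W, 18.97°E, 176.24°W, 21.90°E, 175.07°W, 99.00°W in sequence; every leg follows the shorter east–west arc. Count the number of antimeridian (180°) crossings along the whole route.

4

Leg 1: +179.46° → -11.03°, shortest Δλ = 169.51° (east) — crosses 180°.
Leg 2: -11.03° → +18.97°, shortest Δλ = 30.0° (east) — does not cross 180°.
Leg 3: +18.97° → -176.24°, shortest Δλ = 164.79° (east) — crosses 180°.
Leg 4: -176.24° → +21.90°, shortest Δλ = -161.86° (west) — crosses 180°.
Leg 5: +21.90° → -175.07°, shortest Δλ = 163.03° (east) — crosses 180°.
Leg 6: -175.07° → -99.00°, shortest Δλ = 76.07° (east) — does not cross 180°.
Total crossings: 4.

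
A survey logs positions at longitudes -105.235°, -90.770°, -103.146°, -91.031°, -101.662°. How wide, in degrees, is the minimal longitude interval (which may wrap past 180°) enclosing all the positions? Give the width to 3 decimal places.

14.465°

Sort the longitudes: -105.235°, -103.146°, -101.662°, -91.031°, -90.770°.
Eastward gaps between consecutive values (wrapping around): 2.089°, 1.484°, 10.631°, 0.261°, 345.535°.
Largest gap = 345.535° ⇒ minimal covering band is its complement: 360° − 345.535° = 14.465°.
Band runs from -105.235° eastward to -90.770°.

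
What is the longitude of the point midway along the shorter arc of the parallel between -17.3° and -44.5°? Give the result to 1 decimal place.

Signed shortest Δλ from -17.3° to -44.5° is -27.2°.
Midpoint longitude = -17.3° + (-27.2°)/2 = -17.3° − 13.6° = -30.9°.

-30.9°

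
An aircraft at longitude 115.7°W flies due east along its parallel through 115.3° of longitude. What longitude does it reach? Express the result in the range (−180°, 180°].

Start at -115.7°; shift +115.3° → -0.4°.
-0.4° already lies in (−180°, 180°].

0.4°W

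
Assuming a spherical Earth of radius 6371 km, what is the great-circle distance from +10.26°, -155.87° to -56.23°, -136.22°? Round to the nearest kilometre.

Δλ = -136.22 − -155.87 = 19.65°.
Δφ = -56.23 − 10.26 = -66.49°.
a = sin²(Δφ/2) + cos φ₁ · cos φ₂ · sin²(Δλ/2) = 0.316472.
c = 2·atan2(√a, √(1−a)) = 1.19495 rad → d = 6371·c ≈ 7613.05 km.

7613 km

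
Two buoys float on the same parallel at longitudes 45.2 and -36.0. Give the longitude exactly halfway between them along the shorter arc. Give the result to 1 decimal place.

Signed shortest Δλ from +45.2° to -36.0° is -81.2°.
Midpoint longitude = +45.2° + (-81.2°)/2 = +45.2° − 40.6° = +4.6°.

+4.6°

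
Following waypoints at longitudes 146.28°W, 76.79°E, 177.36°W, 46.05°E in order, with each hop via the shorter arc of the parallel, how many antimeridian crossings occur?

3

Leg 1: -146.28° → +76.79°, shortest Δλ = -136.93° (west) — crosses 180°.
Leg 2: +76.79° → -177.36°, shortest Δλ = 105.85° (east) — crosses 180°.
Leg 3: -177.36° → +46.05°, shortest Δλ = -136.59° (west) — crosses 180°.
Total crossings: 3.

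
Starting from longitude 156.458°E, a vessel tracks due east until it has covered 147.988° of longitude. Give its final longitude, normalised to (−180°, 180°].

Start at +156.458°; shift +147.988° → +304.446°.
+304.446° lies outside (−180°, 180°]; subtract 360° → -55.554°.

55.554°W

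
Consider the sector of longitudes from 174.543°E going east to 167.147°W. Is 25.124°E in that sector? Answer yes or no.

Band width going east from +174.543° to -167.147°: ((-167.147 − 174.543) mod 360) = 18.310°.
Offset of +25.124° east of the west edge: ((25.124 − 174.543) mod 360) = 210.581°.
210.581° > 18.310° ⇒ outside.

No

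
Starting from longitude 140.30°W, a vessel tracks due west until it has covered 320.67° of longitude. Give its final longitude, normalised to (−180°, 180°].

Start at -140.30°; shift −320.67° → -460.97°.
-460.97° lies outside (−180°, 180°]; add 360° → -100.97°.

100.97°W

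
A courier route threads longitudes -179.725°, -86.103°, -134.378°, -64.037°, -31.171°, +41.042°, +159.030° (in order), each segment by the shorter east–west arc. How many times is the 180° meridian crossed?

0

Leg 1: -179.725° → -86.103°, shortest Δλ = 93.622° (east) — does not cross 180°.
Leg 2: -86.103° → -134.378°, shortest Δλ = -48.275° (west) — does not cross 180°.
Leg 3: -134.378° → -64.037°, shortest Δλ = 70.341° (east) — does not cross 180°.
Leg 4: -64.037° → -31.171°, shortest Δλ = 32.866° (east) — does not cross 180°.
Leg 5: -31.171° → +41.042°, shortest Δλ = 72.213° (east) — does not cross 180°.
Leg 6: +41.042° → +159.030°, shortest Δλ = 117.988° (east) — does not cross 180°.
Total crossings: 0.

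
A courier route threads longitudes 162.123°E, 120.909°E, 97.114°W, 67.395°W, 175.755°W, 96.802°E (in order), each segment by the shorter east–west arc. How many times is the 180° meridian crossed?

2

Leg 1: +162.123° → +120.909°, shortest Δλ = -41.214° (west) — does not cross 180°.
Leg 2: +120.909° → -97.114°, shortest Δλ = 141.977° (east) — crosses 180°.
Leg 3: -97.114° → -67.395°, shortest Δλ = 29.719° (east) — does not cross 180°.
Leg 4: -67.395° → -175.755°, shortest Δλ = -108.36° (west) — does not cross 180°.
Leg 5: -175.755° → +96.802°, shortest Δλ = -87.443° (west) — crosses 180°.
Total crossings: 2.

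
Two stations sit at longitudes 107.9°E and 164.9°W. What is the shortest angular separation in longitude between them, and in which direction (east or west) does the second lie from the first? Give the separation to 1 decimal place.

Raw difference: -164.9 − 107.9 = -272.8°.
Normalise into (−180°, 180°]: -272.8° + 360° = 87.2°.
Positive ⇒ the second point lies to the east; separation 87.2°.

87.2° east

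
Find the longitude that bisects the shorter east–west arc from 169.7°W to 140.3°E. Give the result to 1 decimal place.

165.3°E

Signed shortest Δλ from -169.7° to +140.3° is -50.0°.
Midpoint longitude = -169.7° + (-50.0°)/2 = -169.7° − 25.0° = -194.7°.
Normalise into (−180°, 180°]: +165.3°.
(The naïve average (-169.7 + +140.3)/2 = -14.7° is on the wrong side of the globe.)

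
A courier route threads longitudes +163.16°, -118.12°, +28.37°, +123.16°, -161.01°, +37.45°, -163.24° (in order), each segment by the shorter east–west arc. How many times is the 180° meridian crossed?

Leg 1: +163.16° → -118.12°, shortest Δλ = 78.72° (east) — crosses 180°.
Leg 2: -118.12° → +28.37°, shortest Δλ = 146.49° (east) — does not cross 180°.
Leg 3: +28.37° → +123.16°, shortest Δλ = 94.79° (east) — does not cross 180°.
Leg 4: +123.16° → -161.01°, shortest Δλ = 75.83° (east) — crosses 180°.
Leg 5: -161.01° → +37.45°, shortest Δλ = -161.54° (west) — crosses 180°.
Leg 6: +37.45° → -163.24°, shortest Δλ = 159.31° (east) — crosses 180°.
Total crossings: 4.

4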